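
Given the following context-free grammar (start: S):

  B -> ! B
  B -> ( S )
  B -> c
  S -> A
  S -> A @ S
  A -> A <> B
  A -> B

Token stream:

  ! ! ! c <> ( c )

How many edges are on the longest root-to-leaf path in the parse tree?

[S [A [A [B ! [B ! [B ! [B c]]]]] <> [B ( [S [A [B c]]] )]]]

7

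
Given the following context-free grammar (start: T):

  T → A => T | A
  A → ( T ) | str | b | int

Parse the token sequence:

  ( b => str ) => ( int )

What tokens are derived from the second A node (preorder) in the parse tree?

b

[T [A ( [T [A b] => [T [A str]]] )] => [T [A ( [T [A int]] )]]]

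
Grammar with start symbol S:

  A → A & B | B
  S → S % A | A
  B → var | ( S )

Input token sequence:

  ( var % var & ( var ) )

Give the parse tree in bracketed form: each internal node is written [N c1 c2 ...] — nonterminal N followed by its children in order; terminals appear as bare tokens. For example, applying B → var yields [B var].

[S [A [B ( [S [S [A [B var]]] % [A [A [B var]] & [B ( [S [A [B var]]] )]]] )]]]

S
A
B
( S )
( S % A )
( A % A )
( B % A )
( var % A )
( var % A & B )
( var % B & B )
( var % var & B )
( var % var & ( S ) )
( var % var & ( A ) )
( var % var & ( B ) )
( var % var & ( var ) )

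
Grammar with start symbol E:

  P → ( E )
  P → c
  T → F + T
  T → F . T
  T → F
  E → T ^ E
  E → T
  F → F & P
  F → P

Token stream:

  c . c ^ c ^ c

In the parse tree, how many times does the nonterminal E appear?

[E [T [F [P c]] . [T [F [P c]]]] ^ [E [T [F [P c]]] ^ [E [T [F [P c]]]]]]

3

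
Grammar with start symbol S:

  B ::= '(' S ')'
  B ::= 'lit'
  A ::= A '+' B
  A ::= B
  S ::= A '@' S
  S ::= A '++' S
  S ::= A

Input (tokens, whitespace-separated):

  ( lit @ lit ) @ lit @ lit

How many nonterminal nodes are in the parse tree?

15

[S [A [B ( [S [A [B lit]] @ [S [A [B lit]]]] )]] @ [S [A [B lit]] @ [S [A [B lit]]]]]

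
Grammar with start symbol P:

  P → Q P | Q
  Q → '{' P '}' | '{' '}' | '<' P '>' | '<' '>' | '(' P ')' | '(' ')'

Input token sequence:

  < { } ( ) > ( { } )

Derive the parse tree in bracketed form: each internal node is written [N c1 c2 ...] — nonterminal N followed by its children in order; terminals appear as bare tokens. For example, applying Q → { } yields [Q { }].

[P [Q < [P [Q { }] [P [Q ( )]]] >] [P [Q ( [P [Q { }]] )]]]

P
Q P
< P > P
< Q P > P
< { } P > P
< { } Q > P
< { } ( ) > P
< { } ( ) > Q
< { } ( ) > ( P )
< { } ( ) > ( Q )
< { } ( ) > ( { } )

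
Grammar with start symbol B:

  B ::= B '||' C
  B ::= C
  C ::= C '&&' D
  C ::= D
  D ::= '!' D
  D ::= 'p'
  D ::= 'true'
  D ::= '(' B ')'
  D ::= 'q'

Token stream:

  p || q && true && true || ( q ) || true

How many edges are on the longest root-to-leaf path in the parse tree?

7

[B [B [B [B [C [D p]]] || [C [C [C [D q]] && [D true]] && [D true]]] || [C [D ( [B [C [D q]]] )]]] || [C [D true]]]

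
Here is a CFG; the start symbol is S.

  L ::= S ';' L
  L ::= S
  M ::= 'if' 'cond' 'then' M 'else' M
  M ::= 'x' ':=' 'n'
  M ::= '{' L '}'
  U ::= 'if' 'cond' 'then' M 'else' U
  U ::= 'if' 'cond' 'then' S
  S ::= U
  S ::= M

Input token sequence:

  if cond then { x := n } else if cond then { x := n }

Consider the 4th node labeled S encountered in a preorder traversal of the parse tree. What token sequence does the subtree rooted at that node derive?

[S [U if cond then [M { [L [S [M x := n]]] }] else [U if cond then [S [M { [L [S [M x := n]]] }]]]]]

x := n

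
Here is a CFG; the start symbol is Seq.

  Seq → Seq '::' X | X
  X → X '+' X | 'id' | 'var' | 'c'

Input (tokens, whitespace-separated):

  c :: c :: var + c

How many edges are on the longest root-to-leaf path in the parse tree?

[Seq [Seq [Seq [X c]] :: [X c]] :: [X [X var] + [X c]]]

4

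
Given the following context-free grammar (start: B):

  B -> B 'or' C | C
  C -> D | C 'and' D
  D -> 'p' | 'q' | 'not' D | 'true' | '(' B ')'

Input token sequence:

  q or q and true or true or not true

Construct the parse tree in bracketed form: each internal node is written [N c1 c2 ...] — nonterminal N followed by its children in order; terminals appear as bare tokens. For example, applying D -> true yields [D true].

[B [B [B [B [C [D q]]] or [C [C [D q]] and [D true]]] or [C [D true]]] or [C [D not [D true]]]]

B
B or C
B or C or C
B or C or C or C
C or C or C or C
D or C or C or C
q or C or C or C
q or C and D or C or C
q or D and D or C or C
q or q and D or C or C
q or q and true or C or C
q or q and true or D or C
q or q and true or true or C
q or q and true or true or D
q or q and true or true or not D
q or q and true or true or not true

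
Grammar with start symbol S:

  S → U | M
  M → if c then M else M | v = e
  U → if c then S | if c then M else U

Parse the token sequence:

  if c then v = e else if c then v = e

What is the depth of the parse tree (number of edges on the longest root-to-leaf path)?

5

[S [U if c then [M v = e] else [U if c then [S [M v = e]]]]]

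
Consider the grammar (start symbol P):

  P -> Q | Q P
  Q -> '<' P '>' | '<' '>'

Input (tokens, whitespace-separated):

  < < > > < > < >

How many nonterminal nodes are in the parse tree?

[P [Q < [P [Q < >]] >] [P [Q < >] [P [Q < >]]]]

8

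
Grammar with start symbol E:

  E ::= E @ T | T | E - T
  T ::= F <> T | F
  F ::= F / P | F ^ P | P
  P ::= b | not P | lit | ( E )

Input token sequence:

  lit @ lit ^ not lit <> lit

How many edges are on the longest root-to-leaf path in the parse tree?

[E [E [T [F [P lit]]]] @ [T [F [F [P lit]] ^ [P not [P lit]]] <> [T [F [P lit]]]]]

5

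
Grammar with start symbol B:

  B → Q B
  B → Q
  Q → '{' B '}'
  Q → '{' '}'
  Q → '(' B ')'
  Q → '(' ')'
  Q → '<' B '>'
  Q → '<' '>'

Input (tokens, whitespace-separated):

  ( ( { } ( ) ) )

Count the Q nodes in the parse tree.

[B [Q ( [B [Q ( [B [Q { }] [B [Q ( )]]] )]] )]]

4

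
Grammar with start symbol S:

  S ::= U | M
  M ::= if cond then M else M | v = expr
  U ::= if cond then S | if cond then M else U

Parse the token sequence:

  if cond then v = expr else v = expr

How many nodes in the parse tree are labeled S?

1

[S [M if cond then [M v = expr] else [M v = expr]]]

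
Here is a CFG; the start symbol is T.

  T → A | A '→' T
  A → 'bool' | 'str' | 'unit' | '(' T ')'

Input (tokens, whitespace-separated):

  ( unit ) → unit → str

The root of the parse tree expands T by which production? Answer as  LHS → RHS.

[T [A ( [T [A unit]] )] → [T [A unit] → [T [A str]]]]

T → A '→' T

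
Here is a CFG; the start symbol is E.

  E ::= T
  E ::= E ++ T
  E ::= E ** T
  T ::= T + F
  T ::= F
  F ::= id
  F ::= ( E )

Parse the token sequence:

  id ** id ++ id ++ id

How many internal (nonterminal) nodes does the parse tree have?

12

[E [E [E [E [T [F id]]] ** [T [F id]]] ++ [T [F id]]] ++ [T [F id]]]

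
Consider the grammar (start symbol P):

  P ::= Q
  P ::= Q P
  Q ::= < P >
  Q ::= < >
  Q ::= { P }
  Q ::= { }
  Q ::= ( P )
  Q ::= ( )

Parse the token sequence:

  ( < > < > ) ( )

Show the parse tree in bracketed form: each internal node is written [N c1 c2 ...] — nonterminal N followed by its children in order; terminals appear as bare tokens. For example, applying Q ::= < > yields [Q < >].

[P [Q ( [P [Q < >] [P [Q < >]]] )] [P [Q ( )]]]

P
Q P
( P ) P
( Q P ) P
( < > P ) P
( < > Q ) P
( < > < > ) P
( < > < > ) Q
( < > < > ) ( )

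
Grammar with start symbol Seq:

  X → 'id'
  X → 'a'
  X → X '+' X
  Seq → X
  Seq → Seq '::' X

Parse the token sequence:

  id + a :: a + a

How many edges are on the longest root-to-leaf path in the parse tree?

[Seq [Seq [X [X id] + [X a]]] :: [X [X a] + [X a]]]

4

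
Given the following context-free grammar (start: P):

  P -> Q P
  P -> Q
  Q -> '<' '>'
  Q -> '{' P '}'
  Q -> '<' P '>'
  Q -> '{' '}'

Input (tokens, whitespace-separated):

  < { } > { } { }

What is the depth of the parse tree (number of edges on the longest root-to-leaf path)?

[P [Q < [P [Q { }]] >] [P [Q { }] [P [Q { }]]]]

4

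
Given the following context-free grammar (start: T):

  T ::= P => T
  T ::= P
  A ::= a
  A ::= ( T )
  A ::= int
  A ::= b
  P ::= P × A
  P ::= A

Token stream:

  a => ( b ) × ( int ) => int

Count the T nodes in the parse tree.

5

[T [P [A a]] => [T [P [P [A ( [T [P [A b]]] )]] × [A ( [T [P [A int]]] )]] => [T [P [A int]]]]]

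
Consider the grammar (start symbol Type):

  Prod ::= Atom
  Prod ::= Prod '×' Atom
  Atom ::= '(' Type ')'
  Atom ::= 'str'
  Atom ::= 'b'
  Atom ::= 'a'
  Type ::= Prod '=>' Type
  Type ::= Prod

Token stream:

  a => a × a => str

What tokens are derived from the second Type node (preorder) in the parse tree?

[Type [Prod [Atom a]] => [Type [Prod [Prod [Atom a]] × [Atom a]] => [Type [Prod [Atom str]]]]]

a × a => str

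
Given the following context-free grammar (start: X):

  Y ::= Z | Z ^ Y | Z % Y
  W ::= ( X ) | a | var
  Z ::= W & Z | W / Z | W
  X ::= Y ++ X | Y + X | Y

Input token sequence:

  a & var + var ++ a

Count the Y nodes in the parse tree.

[X [Y [Z [W a] & [Z [W var]]]] + [X [Y [Z [W var]]] ++ [X [Y [Z [W a]]]]]]

3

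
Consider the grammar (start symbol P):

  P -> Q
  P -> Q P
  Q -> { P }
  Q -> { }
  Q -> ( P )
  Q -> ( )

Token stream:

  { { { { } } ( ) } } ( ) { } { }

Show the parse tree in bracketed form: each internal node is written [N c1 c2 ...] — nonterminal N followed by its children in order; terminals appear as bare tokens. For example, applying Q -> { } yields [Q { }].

[P [Q { [P [Q { [P [Q { [P [Q { }]] }] [P [Q ( )]]] }]] }] [P [Q ( )] [P [Q { }] [P [Q { }]]]]]

P
Q P
{ P } P
{ Q } P
{ { P } } P
{ { Q P } } P
{ { { P } P } } P
{ { { Q } P } } P
{ { { { } } P } } P
{ { { { } } Q } } P
{ { { { } } ( ) } } P
{ { { { } } ( ) } } Q P
{ { { { } } ( ) } } ( ) P
{ { { { } } ( ) } } ( ) Q P
{ { { { } } ( ) } } ( ) { } P
{ { { { } } ( ) } } ( ) { } Q
{ { { { } } ( ) } } ( ) { } { }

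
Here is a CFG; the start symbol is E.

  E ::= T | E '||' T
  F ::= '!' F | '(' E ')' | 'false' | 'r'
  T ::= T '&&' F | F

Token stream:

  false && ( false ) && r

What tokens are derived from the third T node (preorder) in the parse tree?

false

[E [T [T [T [F false]] && [F ( [E [T [F false]]] )]] && [F r]]]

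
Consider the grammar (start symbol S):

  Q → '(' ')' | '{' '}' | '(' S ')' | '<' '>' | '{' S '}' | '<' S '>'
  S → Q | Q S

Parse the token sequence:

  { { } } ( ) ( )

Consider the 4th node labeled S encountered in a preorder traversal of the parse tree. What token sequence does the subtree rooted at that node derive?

[S [Q { [S [Q { }]] }] [S [Q ( )] [S [Q ( )]]]]

( )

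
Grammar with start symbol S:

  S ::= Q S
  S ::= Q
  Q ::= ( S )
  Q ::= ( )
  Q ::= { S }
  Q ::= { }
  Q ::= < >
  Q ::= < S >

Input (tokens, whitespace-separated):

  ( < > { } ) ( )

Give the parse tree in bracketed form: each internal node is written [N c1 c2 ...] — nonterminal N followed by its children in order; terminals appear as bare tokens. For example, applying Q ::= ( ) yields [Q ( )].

S
Q S
( S ) S
( Q S ) S
( < > S ) S
( < > Q ) S
( < > { } ) S
( < > { } ) Q
( < > { } ) ( )

[S [Q ( [S [Q < >] [S [Q { }]]] )] [S [Q ( )]]]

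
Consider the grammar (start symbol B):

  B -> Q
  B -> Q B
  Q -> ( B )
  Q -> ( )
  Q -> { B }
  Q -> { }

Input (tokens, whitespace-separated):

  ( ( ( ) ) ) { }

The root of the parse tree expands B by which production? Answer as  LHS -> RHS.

B -> Q B

[B [Q ( [B [Q ( [B [Q ( )]] )]] )] [B [Q { }]]]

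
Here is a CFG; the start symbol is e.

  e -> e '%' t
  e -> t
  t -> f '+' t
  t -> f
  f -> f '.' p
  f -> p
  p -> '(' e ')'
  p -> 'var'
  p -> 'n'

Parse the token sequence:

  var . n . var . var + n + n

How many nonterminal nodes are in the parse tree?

[e [t [f [f [f [f [p var]] . [p n]] . [p var]] . [p var]] + [t [f [p n]] + [t [f [p n]]]]]]

16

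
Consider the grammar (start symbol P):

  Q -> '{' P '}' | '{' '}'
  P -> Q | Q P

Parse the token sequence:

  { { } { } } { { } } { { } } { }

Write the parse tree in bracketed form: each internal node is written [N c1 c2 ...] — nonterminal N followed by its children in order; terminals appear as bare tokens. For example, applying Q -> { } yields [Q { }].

P
Q P
{ P } P
{ Q P } P
{ { } P } P
{ { } Q } P
{ { } { } } P
{ { } { } } Q P
{ { } { } } { P } P
{ { } { } } { Q } P
{ { } { } } { { } } P
{ { } { } } { { } } Q P
{ { } { } } { { } } { P } P
{ { } { } } { { } } { Q } P
{ { } { } } { { } } { { } } P
{ { } { } } { { } } { { } } Q
{ { } { } } { { } } { { } } { }

[P [Q { [P [Q { }] [P [Q { }]]] }] [P [Q { [P [Q { }]] }] [P [Q { [P [Q { }]] }] [P [Q { }]]]]]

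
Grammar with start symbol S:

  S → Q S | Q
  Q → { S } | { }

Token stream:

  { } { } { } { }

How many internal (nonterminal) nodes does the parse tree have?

[S [Q { }] [S [Q { }] [S [Q { }] [S [Q { }]]]]]

8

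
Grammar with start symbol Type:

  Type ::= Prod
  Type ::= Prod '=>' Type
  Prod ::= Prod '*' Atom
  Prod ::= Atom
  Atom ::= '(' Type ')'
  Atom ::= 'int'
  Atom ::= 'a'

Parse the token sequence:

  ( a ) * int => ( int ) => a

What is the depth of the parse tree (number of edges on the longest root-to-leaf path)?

[Type [Prod [Prod [Atom ( [Type [Prod [Atom a]]] )]] * [Atom int]] => [Type [Prod [Atom ( [Type [Prod [Atom int]]] )]] => [Type [Prod [Atom a]]]]]

7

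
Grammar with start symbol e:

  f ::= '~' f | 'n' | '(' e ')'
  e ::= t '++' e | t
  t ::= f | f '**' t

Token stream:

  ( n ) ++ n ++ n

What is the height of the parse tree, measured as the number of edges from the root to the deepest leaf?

6

[e [t [f ( [e [t [f n]]] )]] ++ [e [t [f n]] ++ [e [t [f n]]]]]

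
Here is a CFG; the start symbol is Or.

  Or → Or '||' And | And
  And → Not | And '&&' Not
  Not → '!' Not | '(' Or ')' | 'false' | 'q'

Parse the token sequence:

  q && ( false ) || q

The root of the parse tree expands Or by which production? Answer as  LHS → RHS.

[Or [Or [And [And [Not q]] && [Not ( [Or [And [Not false]]] )]]] || [And [Not q]]]

Or → Or '||' And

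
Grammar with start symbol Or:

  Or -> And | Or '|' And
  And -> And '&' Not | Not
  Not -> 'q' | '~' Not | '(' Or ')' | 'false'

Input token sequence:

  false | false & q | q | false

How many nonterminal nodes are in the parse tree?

14

[Or [Or [Or [Or [And [Not false]]] | [And [And [Not false]] & [Not q]]] | [And [Not q]]] | [And [Not false]]]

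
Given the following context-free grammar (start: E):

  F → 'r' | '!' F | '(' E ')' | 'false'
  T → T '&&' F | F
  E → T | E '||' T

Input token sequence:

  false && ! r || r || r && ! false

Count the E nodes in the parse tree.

3

[E [E [E [T [T [F false]] && [F ! [F r]]]] || [T [F r]]] || [T [T [F r]] && [F ! [F false]]]]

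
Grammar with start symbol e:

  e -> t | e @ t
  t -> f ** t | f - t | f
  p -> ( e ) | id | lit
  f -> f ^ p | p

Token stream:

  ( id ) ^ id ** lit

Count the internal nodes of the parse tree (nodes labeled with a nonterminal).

[e [t [f [f [p ( [e [t [f [p id]]]] )]] ^ [p id]] ** [t [f [p lit]]]]]

13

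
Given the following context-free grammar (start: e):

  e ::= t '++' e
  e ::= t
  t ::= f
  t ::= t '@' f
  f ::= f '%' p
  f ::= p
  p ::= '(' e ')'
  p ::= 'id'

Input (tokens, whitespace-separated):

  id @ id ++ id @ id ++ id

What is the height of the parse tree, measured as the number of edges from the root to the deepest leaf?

6

[e [t [t [f [p id]]] @ [f [p id]]] ++ [e [t [t [f [p id]]] @ [f [p id]]] ++ [e [t [f [p id]]]]]]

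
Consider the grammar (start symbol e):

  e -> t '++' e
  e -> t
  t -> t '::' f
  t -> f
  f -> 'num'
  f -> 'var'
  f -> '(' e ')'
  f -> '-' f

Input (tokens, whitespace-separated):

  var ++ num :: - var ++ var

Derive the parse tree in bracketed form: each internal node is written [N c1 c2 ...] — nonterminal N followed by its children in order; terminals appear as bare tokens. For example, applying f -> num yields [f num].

[e [t [f var]] ++ [e [t [t [f num]] :: [f - [f var]]] ++ [e [t [f var]]]]]

e
t ++ e
f ++ e
var ++ e
var ++ t ++ e
var ++ t :: f ++ e
var ++ f :: f ++ e
var ++ num :: f ++ e
var ++ num :: - f ++ e
var ++ num :: - var ++ e
var ++ num :: - var ++ t
var ++ num :: - var ++ f
var ++ num :: - var ++ var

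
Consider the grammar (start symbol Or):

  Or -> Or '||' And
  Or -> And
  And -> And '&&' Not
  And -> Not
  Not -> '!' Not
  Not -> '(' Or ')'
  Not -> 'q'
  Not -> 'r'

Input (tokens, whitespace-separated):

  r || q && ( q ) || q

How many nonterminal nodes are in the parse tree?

14

[Or [Or [Or [And [Not r]]] || [And [And [Not q]] && [Not ( [Or [And [Not q]]] )]]] || [And [Not q]]]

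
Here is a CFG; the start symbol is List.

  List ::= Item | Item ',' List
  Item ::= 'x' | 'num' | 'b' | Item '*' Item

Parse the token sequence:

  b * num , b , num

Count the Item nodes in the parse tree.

[List [Item [Item b] * [Item num]] , [List [Item b] , [List [Item num]]]]

5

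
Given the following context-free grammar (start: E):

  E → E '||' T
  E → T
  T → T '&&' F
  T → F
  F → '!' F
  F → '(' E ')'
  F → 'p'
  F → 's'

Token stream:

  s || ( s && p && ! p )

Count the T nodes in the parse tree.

5

[E [E [T [F s]]] || [T [F ( [E [T [T [T [F s]] && [F p]] && [F ! [F p]]]] )]]]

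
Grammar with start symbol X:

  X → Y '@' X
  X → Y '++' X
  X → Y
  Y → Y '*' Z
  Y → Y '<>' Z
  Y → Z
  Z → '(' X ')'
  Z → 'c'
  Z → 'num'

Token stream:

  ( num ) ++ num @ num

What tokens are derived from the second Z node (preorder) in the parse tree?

[X [Y [Z ( [X [Y [Z num]]] )]] ++ [X [Y [Z num]] @ [X [Y [Z num]]]]]

num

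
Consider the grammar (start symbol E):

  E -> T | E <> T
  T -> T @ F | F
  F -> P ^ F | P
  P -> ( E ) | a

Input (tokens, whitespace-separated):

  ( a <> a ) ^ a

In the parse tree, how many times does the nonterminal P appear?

4

[E [T [F [P ( [E [E [T [F [P a]]]] <> [T [F [P a]]]] )] ^ [F [P a]]]]]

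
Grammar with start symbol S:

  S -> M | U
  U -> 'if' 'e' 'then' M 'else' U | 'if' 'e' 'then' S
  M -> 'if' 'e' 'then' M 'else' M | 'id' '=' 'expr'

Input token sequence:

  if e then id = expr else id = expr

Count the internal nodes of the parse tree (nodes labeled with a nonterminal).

4

[S [M if e then [M id = expr] else [M id = expr]]]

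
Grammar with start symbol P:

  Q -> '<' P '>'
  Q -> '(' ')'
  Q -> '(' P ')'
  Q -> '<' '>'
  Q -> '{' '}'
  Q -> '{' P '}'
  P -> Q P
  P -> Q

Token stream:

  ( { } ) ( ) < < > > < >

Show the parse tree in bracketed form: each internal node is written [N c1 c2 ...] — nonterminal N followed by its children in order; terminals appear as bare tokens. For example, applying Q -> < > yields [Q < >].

[P [Q ( [P [Q { }]] )] [P [Q ( )] [P [Q < [P [Q < >]] >] [P [Q < >]]]]]

P
Q P
( P ) P
( Q ) P
( { } ) P
( { } ) Q P
( { } ) ( ) P
( { } ) ( ) Q P
( { } ) ( ) < P > P
( { } ) ( ) < Q > P
( { } ) ( ) < < > > P
( { } ) ( ) < < > > Q
( { } ) ( ) < < > > < >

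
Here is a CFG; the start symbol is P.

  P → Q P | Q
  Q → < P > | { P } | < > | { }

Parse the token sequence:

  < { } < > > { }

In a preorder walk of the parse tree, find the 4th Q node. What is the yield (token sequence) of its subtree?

[P [Q < [P [Q { }] [P [Q < >]]] >] [P [Q { }]]]

{ }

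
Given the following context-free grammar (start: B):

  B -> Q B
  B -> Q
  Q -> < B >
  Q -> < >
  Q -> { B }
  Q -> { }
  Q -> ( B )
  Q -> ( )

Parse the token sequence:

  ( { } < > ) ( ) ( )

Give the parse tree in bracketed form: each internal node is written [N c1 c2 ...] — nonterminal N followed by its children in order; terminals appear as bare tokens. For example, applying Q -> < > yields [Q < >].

[B [Q ( [B [Q { }] [B [Q < >]]] )] [B [Q ( )] [B [Q ( )]]]]

B
Q B
( B ) B
( Q B ) B
( { } B ) B
( { } Q ) B
( { } < > ) B
( { } < > ) Q B
( { } < > ) ( ) B
( { } < > ) ( ) Q
( { } < > ) ( ) ( )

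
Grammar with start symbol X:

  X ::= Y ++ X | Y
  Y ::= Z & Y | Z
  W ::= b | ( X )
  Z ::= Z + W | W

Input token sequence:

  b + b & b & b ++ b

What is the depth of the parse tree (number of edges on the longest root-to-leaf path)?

6

[X [Y [Z [Z [W b]] + [W b]] & [Y [Z [W b]] & [Y [Z [W b]]]]] ++ [X [Y [Z [W b]]]]]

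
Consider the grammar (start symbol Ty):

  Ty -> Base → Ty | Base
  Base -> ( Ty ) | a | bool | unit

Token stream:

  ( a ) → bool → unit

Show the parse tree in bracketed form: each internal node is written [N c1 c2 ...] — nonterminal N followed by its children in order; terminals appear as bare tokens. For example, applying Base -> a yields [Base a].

Ty
Base → Ty
( Ty ) → Ty
( Base ) → Ty
( a ) → Ty
( a ) → Base → Ty
( a ) → bool → Ty
( a ) → bool → Base
( a ) → bool → unit

[Ty [Base ( [Ty [Base a]] )] → [Ty [Base bool] → [Ty [Base unit]]]]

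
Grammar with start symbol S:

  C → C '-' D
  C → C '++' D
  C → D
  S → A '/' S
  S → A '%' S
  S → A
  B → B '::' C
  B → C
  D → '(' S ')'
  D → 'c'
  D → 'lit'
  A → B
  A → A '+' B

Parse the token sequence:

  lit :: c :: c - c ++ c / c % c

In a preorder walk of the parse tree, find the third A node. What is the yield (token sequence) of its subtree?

c

[S [A [B [B [B [C [D lit]]] :: [C [D c]]] :: [C [C [C [D c]] - [D c]] ++ [D c]]]] / [S [A [B [C [D c]]]] % [S [A [B [C [D c]]]]]]]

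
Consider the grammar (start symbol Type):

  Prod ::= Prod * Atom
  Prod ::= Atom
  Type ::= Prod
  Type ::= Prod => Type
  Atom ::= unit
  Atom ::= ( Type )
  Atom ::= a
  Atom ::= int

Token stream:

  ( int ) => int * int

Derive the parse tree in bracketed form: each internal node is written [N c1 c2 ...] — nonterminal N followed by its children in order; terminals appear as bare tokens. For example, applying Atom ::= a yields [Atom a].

Type
Prod => Type
Atom => Type
( Type ) => Type
( Prod ) => Type
( Atom ) => Type
( int ) => Type
( int ) => Prod
( int ) => Prod * Atom
( int ) => Atom * Atom
( int ) => int * Atom
( int ) => int * int

[Type [Prod [Atom ( [Type [Prod [Atom int]]] )]] => [Type [Prod [Prod [Atom int]] * [Atom int]]]]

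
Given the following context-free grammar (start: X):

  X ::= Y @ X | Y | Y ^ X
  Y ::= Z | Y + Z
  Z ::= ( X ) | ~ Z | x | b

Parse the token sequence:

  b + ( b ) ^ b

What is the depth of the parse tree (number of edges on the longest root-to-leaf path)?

6

[X [Y [Y [Z b]] + [Z ( [X [Y [Z b]]] )]] ^ [X [Y [Z b]]]]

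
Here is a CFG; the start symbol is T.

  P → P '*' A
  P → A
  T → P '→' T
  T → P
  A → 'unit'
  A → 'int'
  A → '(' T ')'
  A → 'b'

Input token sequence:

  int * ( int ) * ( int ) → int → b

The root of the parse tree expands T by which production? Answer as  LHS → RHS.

[T [P [P [P [A int]] * [A ( [T [P [A int]]] )]] * [A ( [T [P [A int]]] )]] → [T [P [A int]] → [T [P [A b]]]]]

T → P '→' T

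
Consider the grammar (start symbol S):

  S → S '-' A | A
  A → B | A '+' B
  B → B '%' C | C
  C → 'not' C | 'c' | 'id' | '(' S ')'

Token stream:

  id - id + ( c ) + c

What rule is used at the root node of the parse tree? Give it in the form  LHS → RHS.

S → S '-' A

[S [S [A [B [C id]]]] - [A [A [A [B [C id]]] + [B [C ( [S [A [B [C c]]]] )]]] + [B [C c]]]]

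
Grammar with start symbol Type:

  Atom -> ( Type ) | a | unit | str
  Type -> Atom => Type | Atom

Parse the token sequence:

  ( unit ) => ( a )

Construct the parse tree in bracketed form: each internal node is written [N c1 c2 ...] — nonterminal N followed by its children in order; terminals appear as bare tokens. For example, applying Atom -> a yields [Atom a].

Type
Atom => Type
( Type ) => Type
( Atom ) => Type
( unit ) => Type
( unit ) => Atom
( unit ) => ( Type )
( unit ) => ( Atom )
( unit ) => ( a )

[Type [Atom ( [Type [Atom unit]] )] => [Type [Atom ( [Type [Atom a]] )]]]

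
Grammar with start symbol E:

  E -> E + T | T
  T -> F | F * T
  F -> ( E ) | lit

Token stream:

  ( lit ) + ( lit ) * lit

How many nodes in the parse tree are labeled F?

[E [E [T [F ( [E [T [F lit]]] )]]] + [T [F ( [E [T [F lit]]] )] * [T [F lit]]]]

5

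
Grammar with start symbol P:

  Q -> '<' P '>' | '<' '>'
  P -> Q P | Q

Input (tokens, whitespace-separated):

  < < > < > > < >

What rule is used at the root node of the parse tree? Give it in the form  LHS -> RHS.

[P [Q < [P [Q < >] [P [Q < >]]] >] [P [Q < >]]]

P -> Q P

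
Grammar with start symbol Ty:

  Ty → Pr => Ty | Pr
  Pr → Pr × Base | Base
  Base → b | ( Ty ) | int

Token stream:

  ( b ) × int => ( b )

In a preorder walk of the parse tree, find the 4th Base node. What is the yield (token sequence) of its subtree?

( b )

[Ty [Pr [Pr [Base ( [Ty [Pr [Base b]]] )]] × [Base int]] => [Ty [Pr [Base ( [Ty [Pr [Base b]]] )]]]]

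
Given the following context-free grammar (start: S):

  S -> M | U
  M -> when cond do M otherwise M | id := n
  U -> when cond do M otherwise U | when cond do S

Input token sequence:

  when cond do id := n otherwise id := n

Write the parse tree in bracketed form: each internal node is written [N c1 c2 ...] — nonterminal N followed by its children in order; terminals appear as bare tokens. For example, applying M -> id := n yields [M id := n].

S
M
when cond do M otherwise M
when cond do id := n otherwise M
when cond do id := n otherwise id := n

[S [M when cond do [M id := n] otherwise [M id := n]]]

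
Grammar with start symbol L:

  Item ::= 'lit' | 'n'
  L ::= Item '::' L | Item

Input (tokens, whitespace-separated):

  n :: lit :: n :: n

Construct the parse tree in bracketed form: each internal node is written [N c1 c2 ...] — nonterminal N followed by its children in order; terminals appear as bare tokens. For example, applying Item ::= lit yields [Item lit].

[L [Item n] :: [L [Item lit] :: [L [Item n] :: [L [Item n]]]]]

L
Item :: L
n :: L
n :: Item :: L
n :: lit :: L
n :: lit :: Item :: L
n :: lit :: n :: L
n :: lit :: n :: Item
n :: lit :: n :: n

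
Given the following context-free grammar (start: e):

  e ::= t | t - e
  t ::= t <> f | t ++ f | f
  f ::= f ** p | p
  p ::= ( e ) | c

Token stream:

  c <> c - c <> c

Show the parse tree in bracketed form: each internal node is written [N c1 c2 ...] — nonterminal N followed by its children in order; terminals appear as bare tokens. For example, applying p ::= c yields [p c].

[e [t [t [f [p c]]] <> [f [p c]]] - [e [t [t [f [p c]]] <> [f [p c]]]]]

e
t - e
t <> f - e
f <> f - e
p <> f - e
c <> f - e
c <> p - e
c <> c - e
c <> c - t
c <> c - t <> f
c <> c - f <> f
c <> c - p <> f
c <> c - c <> f
c <> c - c <> p
c <> c - c <> c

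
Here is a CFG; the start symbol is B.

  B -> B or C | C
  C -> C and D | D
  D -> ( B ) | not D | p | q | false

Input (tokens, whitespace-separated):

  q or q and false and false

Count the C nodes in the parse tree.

4

[B [B [C [D q]]] or [C [C [C [D q]] and [D false]] and [D false]]]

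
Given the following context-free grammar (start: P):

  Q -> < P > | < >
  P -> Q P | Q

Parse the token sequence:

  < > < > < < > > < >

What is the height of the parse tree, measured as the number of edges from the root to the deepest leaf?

6

[P [Q < >] [P [Q < >] [P [Q < [P [Q < >]] >] [P [Q < >]]]]]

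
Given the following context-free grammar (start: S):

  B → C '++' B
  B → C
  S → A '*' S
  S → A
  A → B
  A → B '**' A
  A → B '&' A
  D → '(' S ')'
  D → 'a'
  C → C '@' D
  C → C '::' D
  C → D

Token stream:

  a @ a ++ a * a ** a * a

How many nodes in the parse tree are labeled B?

5

[S [A [B [C [C [D a]] @ [D a]] ++ [B [C [D a]]]]] * [S [A [B [C [D a]]] ** [A [B [C [D a]]]]] * [S [A [B [C [D a]]]]]]]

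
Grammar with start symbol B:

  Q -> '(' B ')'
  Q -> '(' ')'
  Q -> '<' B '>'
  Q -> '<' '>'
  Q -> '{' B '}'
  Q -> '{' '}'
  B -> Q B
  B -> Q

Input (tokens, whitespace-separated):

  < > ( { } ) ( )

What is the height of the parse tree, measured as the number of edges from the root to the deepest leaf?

[B [Q < >] [B [Q ( [B [Q { }]] )] [B [Q ( )]]]]

5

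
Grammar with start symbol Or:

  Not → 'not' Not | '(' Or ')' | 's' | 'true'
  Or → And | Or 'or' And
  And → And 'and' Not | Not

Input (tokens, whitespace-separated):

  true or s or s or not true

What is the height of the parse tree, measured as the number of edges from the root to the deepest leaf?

[Or [Or [Or [Or [And [Not true]]] or [And [Not s]]] or [And [Not s]]] or [And [Not not [Not true]]]]

6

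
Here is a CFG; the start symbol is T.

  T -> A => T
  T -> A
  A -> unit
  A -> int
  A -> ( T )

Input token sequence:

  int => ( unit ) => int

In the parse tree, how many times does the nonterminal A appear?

4

[T [A int] => [T [A ( [T [A unit]] )] => [T [A int]]]]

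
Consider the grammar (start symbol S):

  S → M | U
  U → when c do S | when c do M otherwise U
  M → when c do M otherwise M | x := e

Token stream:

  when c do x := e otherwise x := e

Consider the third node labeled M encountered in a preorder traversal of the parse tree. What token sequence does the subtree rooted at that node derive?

x := e

[S [M when c do [M x := e] otherwise [M x := e]]]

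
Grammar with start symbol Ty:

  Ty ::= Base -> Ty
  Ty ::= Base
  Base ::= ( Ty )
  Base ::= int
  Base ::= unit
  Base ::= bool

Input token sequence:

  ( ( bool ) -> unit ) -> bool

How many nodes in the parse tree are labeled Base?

5

[Ty [Base ( [Ty [Base ( [Ty [Base bool]] )] -> [Ty [Base unit]]] )] -> [Ty [Base bool]]]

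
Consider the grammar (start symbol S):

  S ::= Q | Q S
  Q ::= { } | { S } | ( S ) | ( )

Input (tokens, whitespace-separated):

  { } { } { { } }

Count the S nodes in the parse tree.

[S [Q { }] [S [Q { }] [S [Q { [S [Q { }]] }]]]]

4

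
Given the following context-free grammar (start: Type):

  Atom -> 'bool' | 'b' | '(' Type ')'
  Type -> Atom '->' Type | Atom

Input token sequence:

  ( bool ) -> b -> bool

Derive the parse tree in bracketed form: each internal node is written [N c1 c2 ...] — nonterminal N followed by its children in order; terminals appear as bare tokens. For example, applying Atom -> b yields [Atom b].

Type
Atom -> Type
( Type ) -> Type
( Atom ) -> Type
( bool ) -> Type
( bool ) -> Atom -> Type
( bool ) -> b -> Type
( bool ) -> b -> Atom
( bool ) -> b -> bool

[Type [Atom ( [Type [Atom bool]] )] -> [Type [Atom b] -> [Type [Atom bool]]]]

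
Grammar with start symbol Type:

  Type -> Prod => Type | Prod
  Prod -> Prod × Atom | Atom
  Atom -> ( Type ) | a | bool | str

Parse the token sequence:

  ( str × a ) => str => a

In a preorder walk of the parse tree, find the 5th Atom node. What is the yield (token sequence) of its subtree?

a

[Type [Prod [Atom ( [Type [Prod [Prod [Atom str]] × [Atom a]]] )]] => [Type [Prod [Atom str]] => [Type [Prod [Atom a]]]]]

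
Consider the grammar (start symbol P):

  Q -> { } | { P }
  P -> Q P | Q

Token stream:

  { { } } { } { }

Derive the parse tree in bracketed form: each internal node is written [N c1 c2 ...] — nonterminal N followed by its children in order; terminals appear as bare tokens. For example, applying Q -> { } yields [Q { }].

[P [Q { [P [Q { }]] }] [P [Q { }] [P [Q { }]]]]

P
Q P
{ P } P
{ Q } P
{ { } } P
{ { } } Q P
{ { } } { } P
{ { } } { } Q
{ { } } { } { }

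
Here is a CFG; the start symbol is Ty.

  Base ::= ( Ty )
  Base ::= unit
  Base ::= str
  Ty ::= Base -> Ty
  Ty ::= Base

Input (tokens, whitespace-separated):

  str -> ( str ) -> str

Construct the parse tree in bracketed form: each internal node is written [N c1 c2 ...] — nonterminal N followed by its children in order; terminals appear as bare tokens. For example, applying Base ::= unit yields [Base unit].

[Ty [Base str] -> [Ty [Base ( [Ty [Base str]] )] -> [Ty [Base str]]]]

Ty
Base -> Ty
str -> Ty
str -> Base -> Ty
str -> ( Ty ) -> Ty
str -> ( Base ) -> Ty
str -> ( str ) -> Ty
str -> ( str ) -> Base
str -> ( str ) -> str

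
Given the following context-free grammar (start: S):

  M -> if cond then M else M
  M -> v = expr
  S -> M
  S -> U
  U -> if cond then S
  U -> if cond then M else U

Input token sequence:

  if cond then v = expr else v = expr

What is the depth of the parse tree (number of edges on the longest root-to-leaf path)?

3

[S [M if cond then [M v = expr] else [M v = expr]]]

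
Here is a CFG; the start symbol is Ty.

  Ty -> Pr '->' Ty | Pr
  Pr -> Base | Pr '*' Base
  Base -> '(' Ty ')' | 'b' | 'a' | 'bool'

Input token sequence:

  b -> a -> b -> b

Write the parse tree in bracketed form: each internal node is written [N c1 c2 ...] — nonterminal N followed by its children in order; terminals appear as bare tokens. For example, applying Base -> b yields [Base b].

[Ty [Pr [Base b]] -> [Ty [Pr [Base a]] -> [Ty [Pr [Base b]] -> [Ty [Pr [Base b]]]]]]

Ty
Pr -> Ty
Base -> Ty
b -> Ty
b -> Pr -> Ty
b -> Base -> Ty
b -> a -> Ty
b -> a -> Pr -> Ty
b -> a -> Base -> Ty
b -> a -> b -> Ty
b -> a -> b -> Pr
b -> a -> b -> Base
b -> a -> b -> b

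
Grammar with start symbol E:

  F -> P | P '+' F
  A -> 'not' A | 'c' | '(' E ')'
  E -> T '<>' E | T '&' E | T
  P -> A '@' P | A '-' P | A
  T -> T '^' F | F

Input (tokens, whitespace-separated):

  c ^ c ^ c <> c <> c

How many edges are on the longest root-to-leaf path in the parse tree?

[E [T [T [T [F [P [A c]]]] ^ [F [P [A c]]]] ^ [F [P [A c]]]] <> [E [T [F [P [A c]]]] <> [E [T [F [P [A c]]]]]]]

7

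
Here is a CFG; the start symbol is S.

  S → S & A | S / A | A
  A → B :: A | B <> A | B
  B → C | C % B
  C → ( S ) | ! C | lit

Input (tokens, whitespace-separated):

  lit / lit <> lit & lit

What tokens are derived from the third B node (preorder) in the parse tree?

lit

[S [S [S [A [B [C lit]]]] / [A [B [C lit]] <> [A [B [C lit]]]]] & [A [B [C lit]]]]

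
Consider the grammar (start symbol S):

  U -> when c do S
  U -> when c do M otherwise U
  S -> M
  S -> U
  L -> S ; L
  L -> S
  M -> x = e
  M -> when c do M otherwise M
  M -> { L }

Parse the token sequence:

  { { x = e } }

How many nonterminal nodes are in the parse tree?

[S [M { [L [S [M { [L [S [M x = e]]] }]]] }]]

8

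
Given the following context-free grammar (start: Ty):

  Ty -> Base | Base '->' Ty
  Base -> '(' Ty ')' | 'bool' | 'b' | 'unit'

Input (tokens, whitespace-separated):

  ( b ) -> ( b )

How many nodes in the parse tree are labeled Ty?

[Ty [Base ( [Ty [Base b]] )] -> [Ty [Base ( [Ty [Base b]] )]]]

4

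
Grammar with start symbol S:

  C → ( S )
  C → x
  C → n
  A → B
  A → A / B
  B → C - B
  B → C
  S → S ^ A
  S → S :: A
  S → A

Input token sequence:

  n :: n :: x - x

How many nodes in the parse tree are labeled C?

[S [S [S [A [B [C n]]]] :: [A [B [C n]]]] :: [A [B [C x] - [B [C x]]]]]

4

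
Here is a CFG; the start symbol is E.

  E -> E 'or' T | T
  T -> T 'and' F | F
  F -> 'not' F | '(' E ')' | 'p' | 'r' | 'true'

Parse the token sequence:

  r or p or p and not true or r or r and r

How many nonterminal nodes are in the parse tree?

20

[E [E [E [E [E [T [F r]]] or [T [F p]]] or [T [T [F p]] and [F not [F true]]]] or [T [F r]]] or [T [T [F r]] and [F r]]]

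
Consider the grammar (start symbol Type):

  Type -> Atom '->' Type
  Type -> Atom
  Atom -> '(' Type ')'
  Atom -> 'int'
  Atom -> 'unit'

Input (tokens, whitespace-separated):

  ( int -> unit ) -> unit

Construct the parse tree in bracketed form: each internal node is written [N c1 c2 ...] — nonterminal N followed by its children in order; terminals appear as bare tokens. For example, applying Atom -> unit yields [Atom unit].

Type
Atom -> Type
( Type ) -> Type
( Atom -> Type ) -> Type
( int -> Type ) -> Type
( int -> Atom ) -> Type
( int -> unit ) -> Type
( int -> unit ) -> Atom
( int -> unit ) -> unit

[Type [Atom ( [Type [Atom int] -> [Type [Atom unit]]] )] -> [Type [Atom unit]]]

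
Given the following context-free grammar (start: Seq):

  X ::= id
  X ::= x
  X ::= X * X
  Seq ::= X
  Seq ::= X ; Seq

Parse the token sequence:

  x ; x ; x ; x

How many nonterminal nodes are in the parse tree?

[Seq [X x] ; [Seq [X x] ; [Seq [X x] ; [Seq [X x]]]]]

8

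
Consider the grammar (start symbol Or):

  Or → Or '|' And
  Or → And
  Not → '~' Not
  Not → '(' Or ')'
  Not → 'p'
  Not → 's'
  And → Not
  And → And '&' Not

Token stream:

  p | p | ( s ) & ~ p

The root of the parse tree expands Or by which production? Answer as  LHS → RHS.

[Or [Or [Or [And [Not p]]] | [And [Not p]]] | [And [And [Not ( [Or [And [Not s]]] )]] & [Not ~ [Not p]]]]

Or → Or '|' And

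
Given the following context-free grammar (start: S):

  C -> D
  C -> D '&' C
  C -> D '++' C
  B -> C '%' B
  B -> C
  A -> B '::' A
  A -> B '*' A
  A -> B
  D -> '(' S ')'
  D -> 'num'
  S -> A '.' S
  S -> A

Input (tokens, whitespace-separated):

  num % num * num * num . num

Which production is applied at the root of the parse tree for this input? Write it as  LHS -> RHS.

S -> A '.' S

[S [A [B [C [D num]] % [B [C [D num]]]] * [A [B [C [D num]]] * [A [B [C [D num]]]]]] . [S [A [B [C [D num]]]]]]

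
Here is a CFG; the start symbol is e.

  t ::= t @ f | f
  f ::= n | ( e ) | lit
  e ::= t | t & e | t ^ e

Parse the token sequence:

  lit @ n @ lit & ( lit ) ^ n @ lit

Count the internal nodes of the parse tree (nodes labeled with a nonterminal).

[e [t [t [t [f lit]] @ [f n]] @ [f lit]] & [e [t [f ( [e [t [f lit]]] )]] ^ [e [t [t [f n]] @ [f lit]]]]]

18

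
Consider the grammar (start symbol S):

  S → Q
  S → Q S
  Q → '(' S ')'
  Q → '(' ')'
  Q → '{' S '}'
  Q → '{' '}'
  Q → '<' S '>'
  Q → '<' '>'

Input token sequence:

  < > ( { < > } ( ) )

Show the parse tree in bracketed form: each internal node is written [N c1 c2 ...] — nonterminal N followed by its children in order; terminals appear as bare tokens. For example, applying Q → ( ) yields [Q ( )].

S
Q S
< > S
< > Q
< > ( S )
< > ( Q S )
< > ( { S } S )
< > ( { Q } S )
< > ( { < > } S )
< > ( { < > } Q )
< > ( { < > } ( ) )

[S [Q < >] [S [Q ( [S [Q { [S [Q < >]] }] [S [Q ( )]]] )]]]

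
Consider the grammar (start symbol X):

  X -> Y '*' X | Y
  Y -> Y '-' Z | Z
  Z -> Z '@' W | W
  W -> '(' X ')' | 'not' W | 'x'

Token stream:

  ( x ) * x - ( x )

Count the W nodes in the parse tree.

[X [Y [Z [W ( [X [Y [Z [W x]]]] )]]] * [X [Y [Y [Z [W x]]] - [Z [W ( [X [Y [Z [W x]]]] )]]]]]

5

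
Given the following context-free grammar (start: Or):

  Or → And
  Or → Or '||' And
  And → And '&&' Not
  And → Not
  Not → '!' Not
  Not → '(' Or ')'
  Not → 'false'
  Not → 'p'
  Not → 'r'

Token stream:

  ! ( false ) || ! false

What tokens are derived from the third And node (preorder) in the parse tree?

! false

[Or [Or [And [Not ! [Not ( [Or [And [Not false]]] )]]]] || [And [Not ! [Not false]]]]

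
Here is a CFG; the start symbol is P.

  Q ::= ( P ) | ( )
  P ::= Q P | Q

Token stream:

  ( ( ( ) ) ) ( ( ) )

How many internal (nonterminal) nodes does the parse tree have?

10

[P [Q ( [P [Q ( [P [Q ( )]] )]] )] [P [Q ( [P [Q ( )]] )]]]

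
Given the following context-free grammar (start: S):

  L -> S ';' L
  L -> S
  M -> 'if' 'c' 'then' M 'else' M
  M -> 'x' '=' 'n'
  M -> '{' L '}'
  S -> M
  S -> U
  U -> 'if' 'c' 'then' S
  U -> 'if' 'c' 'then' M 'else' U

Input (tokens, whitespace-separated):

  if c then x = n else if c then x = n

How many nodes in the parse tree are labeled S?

2

[S [U if c then [M x = n] else [U if c then [S [M x = n]]]]]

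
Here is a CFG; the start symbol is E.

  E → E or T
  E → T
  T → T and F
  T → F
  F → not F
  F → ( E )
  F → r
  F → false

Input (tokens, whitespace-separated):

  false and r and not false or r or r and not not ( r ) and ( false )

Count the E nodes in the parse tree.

5

[E [E [E [T [T [T [F false]] and [F r]] and [F not [F false]]]] or [T [F r]]] or [T [T [T [F r]] and [F not [F not [F ( [E [T [F r]]] )]]]] and [F ( [E [T [F false]]] )]]]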